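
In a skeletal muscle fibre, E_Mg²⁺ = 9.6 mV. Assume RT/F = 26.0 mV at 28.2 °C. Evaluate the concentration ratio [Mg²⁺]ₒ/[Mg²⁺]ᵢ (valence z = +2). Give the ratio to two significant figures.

2.1

ln([out]/[in]) = E·z/(26.0) = 9.6 × 2 / 26.0 = 0.7385
[out]/[in] = e^(0.7385) = 2.093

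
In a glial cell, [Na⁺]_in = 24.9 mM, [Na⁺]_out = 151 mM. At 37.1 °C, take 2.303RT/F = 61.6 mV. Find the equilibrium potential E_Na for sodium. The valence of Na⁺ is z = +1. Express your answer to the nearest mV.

48 mV

E = (61.6/z) · log₁₀([Na⁺]_out/[Na⁺]_in) with z = +1.
= (61.6/1) · log₁₀(151/24.9) = 61.60 · log₁₀(6.064)
= 61.60 · (0.7828) = 48.22 mV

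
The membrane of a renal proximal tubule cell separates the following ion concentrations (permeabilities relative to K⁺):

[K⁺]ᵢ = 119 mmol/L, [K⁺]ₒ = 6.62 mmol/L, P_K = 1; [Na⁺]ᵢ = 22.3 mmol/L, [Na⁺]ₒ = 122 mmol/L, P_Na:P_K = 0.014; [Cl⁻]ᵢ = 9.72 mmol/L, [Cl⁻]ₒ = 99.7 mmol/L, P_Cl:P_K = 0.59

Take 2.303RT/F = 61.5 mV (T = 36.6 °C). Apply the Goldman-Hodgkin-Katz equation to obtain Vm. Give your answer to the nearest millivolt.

Vm = 61.5 · log₁₀[(Σ P·[cation]ₒ + Σ P·[anion]ᵢ) / (Σ P·[cation]ᵢ + Σ P·[anion]ₒ)]
Numerator = 1×6.62 + 0.014×122 + 0.59×9.72 = 14.06
Denominator = 1×119 + 0.014×22.3 + 0.59×99.7 = 178.1
Vm = 61.5 · log₁₀(0.078945) = 61.5 × (-1.1027) = -67.81 mV

-68 mV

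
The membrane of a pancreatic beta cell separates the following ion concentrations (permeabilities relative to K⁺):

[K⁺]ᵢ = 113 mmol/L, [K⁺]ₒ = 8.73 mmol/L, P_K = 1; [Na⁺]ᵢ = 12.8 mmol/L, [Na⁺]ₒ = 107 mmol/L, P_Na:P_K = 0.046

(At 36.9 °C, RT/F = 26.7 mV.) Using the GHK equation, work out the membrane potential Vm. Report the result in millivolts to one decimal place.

Vm = 26.7 · ln[(Σ P·[cation]ₒ + Σ P·[anion]ᵢ) / (Σ P·[cation]ᵢ + Σ P·[anion]ₒ)]
Numerator = 1×8.73 + 0.046×107 = 13.65
Denominator = 1×113 + 0.046×12.8 = 113.6
Vm = 26.7 · ln(0.12019) = 26.7 × (-2.1187) = -56.57 mV

-56.6 mV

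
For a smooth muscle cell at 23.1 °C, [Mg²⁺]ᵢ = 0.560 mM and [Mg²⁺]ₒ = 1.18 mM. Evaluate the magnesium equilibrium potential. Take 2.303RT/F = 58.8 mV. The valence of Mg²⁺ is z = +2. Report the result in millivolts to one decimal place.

E = (58.8/z) · log₁₀([Mg²⁺]_out/[Mg²⁺]_in) with z = +2.
= (58.8/2) · log₁₀(1.18/0.560) = 29.40 · log₁₀(2.107)
= 29.40 · (0.3237) = 9.52 mV

9.5 mV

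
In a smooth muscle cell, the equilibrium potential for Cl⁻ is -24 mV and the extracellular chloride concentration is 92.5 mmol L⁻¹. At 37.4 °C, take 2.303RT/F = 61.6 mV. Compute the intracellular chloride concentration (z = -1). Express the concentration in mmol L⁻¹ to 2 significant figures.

38 mmol L⁻¹

Nernst: E = (61.6/-1) · log₁₀([out]/[in]), so log₁₀([out]/[in]) = -24.0 × -1 / 61.6 = 0.3896.
[out]/[in] = 10^(0.3896) = 2.453.
[in] = 92.5 / 2.453 = 37.72 mmol L⁻¹.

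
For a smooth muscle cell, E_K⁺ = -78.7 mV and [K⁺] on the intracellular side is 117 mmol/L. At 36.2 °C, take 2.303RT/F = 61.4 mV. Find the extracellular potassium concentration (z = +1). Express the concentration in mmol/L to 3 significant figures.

Nernst: E = (61.4/1) · log₁₀([out]/[in]), so log₁₀([out]/[in]) = -78.7 × 1 / 61.4 = -1.2818.
[out]/[in] = 10^(-1.2818) = 0.05227.
[out] = 0.05227 × 117 = 6.115 mmol/L.

6.12 mmol/L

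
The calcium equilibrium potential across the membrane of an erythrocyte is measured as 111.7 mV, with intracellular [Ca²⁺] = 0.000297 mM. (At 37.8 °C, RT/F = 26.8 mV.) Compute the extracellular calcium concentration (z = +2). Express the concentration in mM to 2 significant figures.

Nernst: E = (26.8/2) · ln([out]/[in]), so ln([out]/[in]) = 111.7 × 2 / 26.8 = 8.3358.
[out]/[in] = e^(8.3358) = 4171.
[out] = 4171 × 0.000297 = 1.239 mM.

1.2 mM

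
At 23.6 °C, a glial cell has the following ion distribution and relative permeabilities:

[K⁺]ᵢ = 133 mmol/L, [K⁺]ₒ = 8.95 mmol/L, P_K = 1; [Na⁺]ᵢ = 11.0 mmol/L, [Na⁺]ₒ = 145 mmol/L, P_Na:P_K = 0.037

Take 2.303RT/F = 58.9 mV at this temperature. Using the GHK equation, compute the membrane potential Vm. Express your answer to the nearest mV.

Vm = 58.9 · log₁₀[(Σ P·[cation]ₒ + Σ P·[anion]ᵢ) / (Σ P·[cation]ᵢ + Σ P·[anion]ₒ)]
Numerator = 1×8.95 + 0.037×145 = 14.31
Denominator = 1×133 + 0.037×11.0 = 133.4
Vm = 58.9 · log₁₀(0.1073) = 58.9 × (-0.9694) = -57.10 mV

-57 mV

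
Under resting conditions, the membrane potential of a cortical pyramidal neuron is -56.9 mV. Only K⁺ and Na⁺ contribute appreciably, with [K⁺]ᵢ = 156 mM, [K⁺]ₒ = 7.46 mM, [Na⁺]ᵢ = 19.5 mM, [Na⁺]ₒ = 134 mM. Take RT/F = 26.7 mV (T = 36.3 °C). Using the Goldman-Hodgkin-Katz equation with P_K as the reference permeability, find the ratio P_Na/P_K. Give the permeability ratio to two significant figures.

0.084

Let α = P_Na/P_K. GHK: Vm = 26.7·ln[(Kₒ + α·Naₒ)/(Kᵢ + α·Naᵢ)].
e^(Vm/26.7) = e^(-56.9/26.7) = 0.11871
So 0.11871·(Kᵢ + α·Naᵢ) = Kₒ + α·Naₒ → α = (0.11871·156.0 − 7.46) / (134.0 − 0.11871·19.5)
α = (18.52 − 7.46) / (134.0 − 2.315) = 11.06/131.7 = 0.08398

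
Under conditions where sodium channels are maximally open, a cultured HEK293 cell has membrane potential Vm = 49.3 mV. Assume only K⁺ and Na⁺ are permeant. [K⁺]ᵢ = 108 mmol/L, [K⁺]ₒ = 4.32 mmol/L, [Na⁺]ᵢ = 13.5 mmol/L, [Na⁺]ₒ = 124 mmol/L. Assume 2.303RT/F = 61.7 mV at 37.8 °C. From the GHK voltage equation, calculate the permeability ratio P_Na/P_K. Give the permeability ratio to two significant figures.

Let α = P_Na/P_K. GHK: Vm = 61.7·log₁₀[(Kₒ + α·Naₒ)/(Kᵢ + α·Naᵢ)].
10^(Vm/61.7) = 10^(49.3/61.7) = 6.2955
So 6.2955·(Kᵢ + α·Naᵢ) = Kₒ + α·Naₒ → α = (6.2955·108.0 − 4.32) / (124.0 − 6.2955·13.5)
α = (679.9 − 4.32) / (124.0 − 84.99) = 675.6/39.01 = 17.32

17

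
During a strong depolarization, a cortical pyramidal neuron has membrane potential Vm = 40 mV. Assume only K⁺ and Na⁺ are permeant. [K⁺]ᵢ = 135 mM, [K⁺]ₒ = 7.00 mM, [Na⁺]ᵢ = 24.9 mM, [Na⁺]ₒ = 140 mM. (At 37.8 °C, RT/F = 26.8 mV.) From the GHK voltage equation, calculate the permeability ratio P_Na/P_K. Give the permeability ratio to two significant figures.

20

Let α = P_Na/P_K. GHK: Vm = 26.8·ln[(Kₒ + α·Naₒ)/(Kᵢ + α·Naᵢ)].
e^(Vm/26.8) = e^(40.0/26.8) = 4.4484
So 4.4484·(Kᵢ + α·Naᵢ) = Kₒ + α·Naₒ → α = (4.4484·135.0 − 7.0) / (140.0 − 4.4484·24.9)
α = (600.5 − 7.0) / (140.0 − 110.8) = 593.5/29.24 = 20.3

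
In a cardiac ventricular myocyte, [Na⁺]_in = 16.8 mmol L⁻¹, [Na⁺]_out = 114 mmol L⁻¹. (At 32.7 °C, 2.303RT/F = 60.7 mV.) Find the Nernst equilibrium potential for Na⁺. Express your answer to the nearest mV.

E = (60.7/z) · log₁₀([Na⁺]_out/[Na⁺]_in) with z = +1.
= (60.7/1) · log₁₀(114/16.8) = 60.70 · log₁₀(6.786)
= 60.70 · (0.8316) = 50.48 mV

50 mV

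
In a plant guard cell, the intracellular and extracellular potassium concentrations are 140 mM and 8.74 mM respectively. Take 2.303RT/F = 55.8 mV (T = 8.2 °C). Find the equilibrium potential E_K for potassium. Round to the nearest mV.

E = (55.8/z) · log₁₀([K⁺]_out/[K⁺]_in) with z = +1.
= (55.8/1) · log₁₀(8.74/140) = 55.80 · log₁₀(0.06243)
= 55.80 · (-1.2046) = -67.22 mV

-67 mV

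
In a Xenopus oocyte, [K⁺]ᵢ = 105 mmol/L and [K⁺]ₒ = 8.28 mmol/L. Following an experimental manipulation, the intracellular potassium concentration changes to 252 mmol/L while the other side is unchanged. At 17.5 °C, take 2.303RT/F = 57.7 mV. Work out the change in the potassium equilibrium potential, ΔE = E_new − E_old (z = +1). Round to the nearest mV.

-22 mV

E_old = (57.7/1)·log₁₀(8.28/105) = -63.65 mV
E_new = (57.7/1)·log₁₀(8.28/252) = -85.59 mV
ΔE = -85.59 − (-63.65) = -21.94 mV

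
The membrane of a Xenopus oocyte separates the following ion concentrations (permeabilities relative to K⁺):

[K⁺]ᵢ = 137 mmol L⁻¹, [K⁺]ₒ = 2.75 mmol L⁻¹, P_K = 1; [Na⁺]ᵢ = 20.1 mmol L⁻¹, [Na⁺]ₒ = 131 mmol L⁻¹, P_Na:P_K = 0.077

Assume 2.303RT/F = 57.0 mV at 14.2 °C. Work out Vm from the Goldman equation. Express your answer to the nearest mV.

-59 mV

Vm = 57.0 · log₁₀[(Σ P·[cation]ₒ + Σ P·[anion]ᵢ) / (Σ P·[cation]ᵢ + Σ P·[anion]ₒ)]
Numerator = 1×2.75 + 0.077×131 = 12.84
Denominator = 1×137 + 0.077×20.1 = 138.5
Vm = 57.0 · log₁₀(0.092654) = 57.0 × (-1.0331) = -58.89 mV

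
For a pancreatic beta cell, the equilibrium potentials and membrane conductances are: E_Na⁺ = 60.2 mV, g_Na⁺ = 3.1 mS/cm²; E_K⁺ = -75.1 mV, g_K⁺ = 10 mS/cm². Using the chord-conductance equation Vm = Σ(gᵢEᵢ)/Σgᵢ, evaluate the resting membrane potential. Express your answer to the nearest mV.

-43 mV

Σ gᵢEᵢ = 3.1·(60.2) + 10·(-75.1) = -564.38
Σ gᵢ = 3.1 + 10 = 13.1
Vm = -564.38 / 13.1 = -43.08 mV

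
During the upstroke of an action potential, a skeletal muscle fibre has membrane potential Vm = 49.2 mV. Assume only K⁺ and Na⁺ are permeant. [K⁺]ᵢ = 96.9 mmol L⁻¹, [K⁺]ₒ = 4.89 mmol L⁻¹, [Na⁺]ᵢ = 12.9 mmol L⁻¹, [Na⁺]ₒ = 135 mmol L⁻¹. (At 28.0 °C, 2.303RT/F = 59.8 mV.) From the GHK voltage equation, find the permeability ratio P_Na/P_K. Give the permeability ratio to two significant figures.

Let α = P_Na/P_K. GHK: Vm = 59.8·log₁₀[(Kₒ + α·Naₒ)/(Kᵢ + α·Naᵢ)].
10^(Vm/59.8) = 10^(49.2/59.8) = 6.6488
So 6.6488·(Kᵢ + α·Naᵢ) = Kₒ + α·Naₒ → α = (6.6488·96.9 − 4.89) / (135.0 − 6.6488·12.9)
α = (644.3 − 4.89) / (135.0 − 85.77) = 639.4/49.23 = 12.99

13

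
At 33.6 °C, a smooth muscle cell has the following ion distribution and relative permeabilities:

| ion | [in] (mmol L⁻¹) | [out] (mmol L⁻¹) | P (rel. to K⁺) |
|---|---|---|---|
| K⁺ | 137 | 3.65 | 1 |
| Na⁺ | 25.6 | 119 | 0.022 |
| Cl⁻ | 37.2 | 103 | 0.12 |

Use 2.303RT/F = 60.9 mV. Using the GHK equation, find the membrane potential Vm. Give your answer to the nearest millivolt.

-70 mV

Vm = 60.9 · log₁₀[(Σ P·[cation]ₒ + Σ P·[anion]ᵢ) / (Σ P·[cation]ᵢ + Σ P·[anion]ₒ)]
Numerator = 1×3.65 + 0.022×119 + 0.12×37.2 = 10.73
Denominator = 1×137 + 0.022×25.6 + 0.12×103 = 149.9
Vm = 60.9 · log₁₀(0.071583) = 60.9 × (-1.1452) = -69.74 mV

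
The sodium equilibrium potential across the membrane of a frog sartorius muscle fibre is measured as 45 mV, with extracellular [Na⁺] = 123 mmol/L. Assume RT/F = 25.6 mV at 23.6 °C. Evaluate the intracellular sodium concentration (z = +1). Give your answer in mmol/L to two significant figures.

Nernst: E = (25.6/1) · ln([out]/[in]), so ln([out]/[in]) = 45.0 × 1 / 25.6 = 1.7578.
[out]/[in] = e^(1.7578) = 5.8.
[in] = 123 / 5.8 = 21.21 mmol/L.

21 mmol/L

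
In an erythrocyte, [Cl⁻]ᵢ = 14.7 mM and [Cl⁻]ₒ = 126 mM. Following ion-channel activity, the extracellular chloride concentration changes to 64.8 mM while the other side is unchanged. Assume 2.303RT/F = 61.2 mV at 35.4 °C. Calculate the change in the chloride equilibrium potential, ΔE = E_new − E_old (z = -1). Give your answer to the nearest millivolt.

E_old = (61.2/-1)·log₁₀(126/14.7) = -57.10 mV
E_new = (61.2/-1)·log₁₀(64.8/14.7) = -39.43 mV
ΔE = -39.43 − (-57.10) = 17.67 mV

18 mV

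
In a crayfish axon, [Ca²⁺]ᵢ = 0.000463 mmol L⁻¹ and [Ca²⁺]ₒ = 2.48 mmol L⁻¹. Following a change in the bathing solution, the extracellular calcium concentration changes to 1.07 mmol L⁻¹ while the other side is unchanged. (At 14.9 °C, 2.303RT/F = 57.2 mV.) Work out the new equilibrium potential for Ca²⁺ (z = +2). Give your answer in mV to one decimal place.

96.2 mV

After the shift: [Ca²⁺]_out = 1.07, [Ca²⁺]_in = 0.000463 mmol L⁻¹.
E_new = (57.2/2)·log₁₀(1.07/0.000463) = 28.60 · (3.3638) = 96.20 mV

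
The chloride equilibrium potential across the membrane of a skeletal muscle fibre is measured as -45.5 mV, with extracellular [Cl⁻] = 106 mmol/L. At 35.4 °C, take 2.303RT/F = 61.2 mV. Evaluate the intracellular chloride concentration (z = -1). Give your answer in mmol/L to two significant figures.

Nernst: E = (61.2/-1) · log₁₀([out]/[in]), so log₁₀([out]/[in]) = -45.5 × -1 / 61.2 = 0.7435.
[out]/[in] = 10^(0.7435) = 5.539.
[in] = 106 / 5.539 = 19.14 mmol/L.

19 mmol/L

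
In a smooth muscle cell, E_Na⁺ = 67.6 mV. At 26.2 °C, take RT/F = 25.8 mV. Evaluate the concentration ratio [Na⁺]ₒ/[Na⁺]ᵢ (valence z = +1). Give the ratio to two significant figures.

14

ln([out]/[in]) = E·z/(25.8) = 67.6 × 1 / 25.8 = 2.6202
[out]/[in] = e^(2.6202) = 13.74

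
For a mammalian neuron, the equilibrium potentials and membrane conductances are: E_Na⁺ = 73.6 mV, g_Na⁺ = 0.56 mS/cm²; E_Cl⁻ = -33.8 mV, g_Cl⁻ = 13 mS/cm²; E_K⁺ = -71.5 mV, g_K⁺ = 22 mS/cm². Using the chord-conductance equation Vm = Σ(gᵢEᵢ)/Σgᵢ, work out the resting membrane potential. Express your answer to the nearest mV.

Σ gᵢEᵢ = 0.56·(73.6) + 13·(-33.8) + 22·(-71.5) = -1971.18
Σ gᵢ = 0.56 + 13 + 22 = 35.56
Vm = -1971.18 / 35.56 = -55.43 mV

-55 mV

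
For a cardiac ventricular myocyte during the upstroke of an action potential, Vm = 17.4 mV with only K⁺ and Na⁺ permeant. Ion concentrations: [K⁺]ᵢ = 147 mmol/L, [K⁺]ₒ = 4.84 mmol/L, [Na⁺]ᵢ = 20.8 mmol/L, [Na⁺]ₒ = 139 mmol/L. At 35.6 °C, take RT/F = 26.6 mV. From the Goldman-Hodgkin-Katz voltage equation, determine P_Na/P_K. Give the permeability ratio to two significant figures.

2.8

Let α = P_Na/P_K. GHK: Vm = 26.6·ln[(Kₒ + α·Naₒ)/(Kᵢ + α·Naᵢ)].
e^(Vm/26.6) = e^(17.4/26.6) = 1.9235
So 1.9235·(Kᵢ + α·Naᵢ) = Kₒ + α·Naₒ → α = (1.9235·147.0 − 4.84) / (139.0 − 1.9235·20.8)
α = (282.8 − 4.84) / (139.0 − 40.01) = 277.9/98.99 = 2.807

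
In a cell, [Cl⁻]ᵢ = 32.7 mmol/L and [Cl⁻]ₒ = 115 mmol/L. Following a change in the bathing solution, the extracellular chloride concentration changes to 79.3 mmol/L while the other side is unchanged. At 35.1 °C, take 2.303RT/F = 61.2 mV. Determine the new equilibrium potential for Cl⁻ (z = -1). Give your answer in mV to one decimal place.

-23.5 mV

After the shift: [Cl⁻]_out = 79.3, [Cl⁻]_in = 32.7 mmol/L.
E_new = (61.2/-1)·log₁₀(79.3/32.7) = -61.20 · (0.3847) = -23.55 mV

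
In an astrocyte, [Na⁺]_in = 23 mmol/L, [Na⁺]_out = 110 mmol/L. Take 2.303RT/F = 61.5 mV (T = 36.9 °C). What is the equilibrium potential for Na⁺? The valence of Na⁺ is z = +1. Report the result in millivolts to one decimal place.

E = (61.5/z) · log₁₀([Na⁺]_out/[Na⁺]_in) with z = +1.
= (61.5/1) · log₁₀(110/23) = 61.50 · log₁₀(4.783)
= 61.50 · (0.6797) = 41.80 mV

41.8 mV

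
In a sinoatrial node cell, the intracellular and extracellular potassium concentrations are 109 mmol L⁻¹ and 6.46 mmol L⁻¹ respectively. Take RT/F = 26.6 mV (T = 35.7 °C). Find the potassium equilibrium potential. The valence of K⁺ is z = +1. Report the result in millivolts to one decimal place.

E = (26.6/z) · ln([K⁺]_out/[K⁺]_in) with z = +1.
= (26.6/1) · ln(6.46/109) = 26.60 · ln(0.05927)
= 26.60 · (-2.8257) = -75.16 mV

-75.2 mV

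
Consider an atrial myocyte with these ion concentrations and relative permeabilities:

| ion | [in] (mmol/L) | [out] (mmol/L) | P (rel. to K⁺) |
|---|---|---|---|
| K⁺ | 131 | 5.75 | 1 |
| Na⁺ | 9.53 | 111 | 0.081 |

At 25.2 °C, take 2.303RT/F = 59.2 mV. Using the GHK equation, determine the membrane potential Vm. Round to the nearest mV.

-56 mV

Vm = 59.2 · log₁₀[(Σ P·[cation]ₒ + Σ P·[anion]ᵢ) / (Σ P·[cation]ᵢ + Σ P·[anion]ₒ)]
Numerator = 1×5.75 + 0.081×111 = 14.74
Denominator = 1×131 + 0.081×9.53 = 131.8
Vm = 59.2 · log₁₀(0.11187) = 59.2 × (-0.9513) = -56.32 mV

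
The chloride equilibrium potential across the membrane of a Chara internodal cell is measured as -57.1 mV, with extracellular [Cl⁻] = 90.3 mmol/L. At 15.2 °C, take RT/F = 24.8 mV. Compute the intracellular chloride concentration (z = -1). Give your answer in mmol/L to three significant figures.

9.03 mmol/L

Nernst: E = (24.8/-1) · ln([out]/[in]), so ln([out]/[in]) = -57.1 × -1 / 24.8 = 2.3024.
[out]/[in] = e^(2.3024) = 9.998.
[in] = 90.3 / 9.998 = 9.031 mmol/L.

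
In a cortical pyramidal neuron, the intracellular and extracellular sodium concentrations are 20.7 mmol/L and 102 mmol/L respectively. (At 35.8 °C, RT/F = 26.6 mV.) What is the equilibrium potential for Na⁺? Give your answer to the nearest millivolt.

42 mV

E = (26.6/z) · ln([Na⁺]_out/[Na⁺]_in) with z = +1.
= (26.6/1) · ln(102/20.7) = 26.60 · ln(4.928)
= 26.60 · (1.5948) = 42.42 mV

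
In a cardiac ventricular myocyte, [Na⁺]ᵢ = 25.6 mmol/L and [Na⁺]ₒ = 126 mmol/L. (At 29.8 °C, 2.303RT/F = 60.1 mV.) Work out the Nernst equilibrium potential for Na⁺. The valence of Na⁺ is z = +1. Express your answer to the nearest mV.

42 mV

E = (60.1/z) · log₁₀([Na⁺]_out/[Na⁺]_in) with z = +1.
= (60.1/1) · log₁₀(126/25.6) = 60.10 · log₁₀(4.922)
= 60.10 · (0.6921) = 41.60 mV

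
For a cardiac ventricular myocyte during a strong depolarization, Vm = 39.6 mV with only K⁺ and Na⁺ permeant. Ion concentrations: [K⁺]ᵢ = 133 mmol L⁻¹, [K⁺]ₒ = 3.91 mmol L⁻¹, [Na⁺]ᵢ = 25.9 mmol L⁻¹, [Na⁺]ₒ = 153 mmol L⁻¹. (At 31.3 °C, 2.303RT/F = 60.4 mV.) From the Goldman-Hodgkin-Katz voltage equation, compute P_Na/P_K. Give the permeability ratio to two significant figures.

Let α = P_Na/P_K. GHK: Vm = 60.4·log₁₀[(Kₒ + α·Naₒ)/(Kᵢ + α·Naᵢ)].
10^(Vm/60.4) = 10^(39.6/60.4) = 4.5251
So 4.5251·(Kᵢ + α·Naᵢ) = Kₒ + α·Naₒ → α = (4.5251·133.0 − 3.91) / (153.0 − 4.5251·25.9)
α = (601.8 − 3.91) / (153.0 − 117.2) = 597.9/35.8 = 16.7

17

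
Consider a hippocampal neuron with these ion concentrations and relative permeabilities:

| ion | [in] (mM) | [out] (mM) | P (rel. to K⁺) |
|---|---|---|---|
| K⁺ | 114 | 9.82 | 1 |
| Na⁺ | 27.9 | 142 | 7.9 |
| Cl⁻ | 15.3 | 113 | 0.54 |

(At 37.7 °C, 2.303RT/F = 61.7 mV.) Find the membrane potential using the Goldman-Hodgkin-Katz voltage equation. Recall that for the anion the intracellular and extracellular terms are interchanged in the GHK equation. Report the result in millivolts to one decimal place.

Vm = 61.7 · log₁₀[(Σ P·[cation]ₒ + Σ P·[anion]ᵢ) / (Σ P·[cation]ᵢ + Σ P·[anion]ₒ)]
Numerator = 1×9.82 + 7.9×142 + 0.54×15.3 = 1140
Denominator = 1×114 + 7.9×27.9 + 0.54×113 = 395.4
Vm = 61.7 · log₁₀(2.8826) = 61.7 × (0.4598) = 28.37 mV

28.4 mV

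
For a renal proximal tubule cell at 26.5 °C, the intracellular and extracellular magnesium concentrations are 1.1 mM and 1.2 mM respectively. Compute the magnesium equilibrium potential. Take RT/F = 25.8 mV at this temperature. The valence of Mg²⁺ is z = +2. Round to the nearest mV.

E = (25.8/z) · ln([Mg²⁺]_out/[Mg²⁺]_in) with z = +2.
= (25.8/2) · ln(1.2/1.1) = 12.90 · ln(1.091)
= 12.90 · (0.0870) = 1.12 mV

1 mV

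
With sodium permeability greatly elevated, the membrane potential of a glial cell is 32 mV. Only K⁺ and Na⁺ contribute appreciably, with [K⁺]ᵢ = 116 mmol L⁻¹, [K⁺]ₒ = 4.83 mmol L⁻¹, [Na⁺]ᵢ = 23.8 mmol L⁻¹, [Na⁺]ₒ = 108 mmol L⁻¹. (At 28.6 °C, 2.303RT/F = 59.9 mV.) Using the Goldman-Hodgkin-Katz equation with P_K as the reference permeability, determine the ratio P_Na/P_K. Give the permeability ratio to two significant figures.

15

Let α = P_Na/P_K. GHK: Vm = 59.9·log₁₀[(Kₒ + α·Naₒ)/(Kᵢ + α·Naᵢ)].
10^(Vm/59.9) = 10^(32.0/59.9) = 3.4216
So 3.4216·(Kᵢ + α·Naᵢ) = Kₒ + α·Naₒ → α = (3.4216·116.0 − 4.83) / (108.0 − 3.4216·23.8)
α = (396.9 − 4.83) / (108.0 − 81.43) = 392.1/26.57 = 14.76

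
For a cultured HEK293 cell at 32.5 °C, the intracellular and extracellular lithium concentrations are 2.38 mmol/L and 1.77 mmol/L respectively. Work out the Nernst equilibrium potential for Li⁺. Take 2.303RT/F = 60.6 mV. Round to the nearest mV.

E = (60.6/z) · log₁₀([Li⁺]_out/[Li⁺]_in) with z = +1.
= (60.6/1) · log₁₀(1.77/2.38) = 60.60 · log₁₀(0.7437)
= 60.60 · (-0.1286) = -7.79 mV

-8 mV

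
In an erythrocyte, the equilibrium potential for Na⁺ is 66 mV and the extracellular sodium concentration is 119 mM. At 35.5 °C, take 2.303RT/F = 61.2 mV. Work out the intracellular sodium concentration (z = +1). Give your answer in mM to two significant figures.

Nernst: E = (61.2/1) · log₁₀([out]/[in]), so log₁₀([out]/[in]) = 66.0 × 1 / 61.2 = 1.0784.
[out]/[in] = 10^(1.0784) = 11.98.
[in] = 119 / 11.98 = 9.934 mM.

9.9 mM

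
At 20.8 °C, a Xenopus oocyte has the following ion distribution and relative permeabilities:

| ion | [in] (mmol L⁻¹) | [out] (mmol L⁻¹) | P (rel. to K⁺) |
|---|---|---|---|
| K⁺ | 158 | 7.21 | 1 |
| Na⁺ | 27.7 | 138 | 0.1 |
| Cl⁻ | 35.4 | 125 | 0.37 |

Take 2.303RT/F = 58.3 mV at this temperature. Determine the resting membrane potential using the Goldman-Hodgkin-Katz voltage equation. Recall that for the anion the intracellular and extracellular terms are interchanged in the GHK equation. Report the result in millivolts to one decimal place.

-45.7 mV

Vm = 58.3 · log₁₀[(Σ P·[cation]ₒ + Σ P·[anion]ᵢ) / (Σ P·[cation]ᵢ + Σ P·[anion]ₒ)]
Numerator = 1×7.21 + 0.1×138 + 0.37×35.4 = 34.11
Denominator = 1×158 + 0.1×27.7 + 0.37×125 = 207
Vm = 58.3 · log₁₀(0.16476) = 58.3 × (-0.7832) = -45.66 mV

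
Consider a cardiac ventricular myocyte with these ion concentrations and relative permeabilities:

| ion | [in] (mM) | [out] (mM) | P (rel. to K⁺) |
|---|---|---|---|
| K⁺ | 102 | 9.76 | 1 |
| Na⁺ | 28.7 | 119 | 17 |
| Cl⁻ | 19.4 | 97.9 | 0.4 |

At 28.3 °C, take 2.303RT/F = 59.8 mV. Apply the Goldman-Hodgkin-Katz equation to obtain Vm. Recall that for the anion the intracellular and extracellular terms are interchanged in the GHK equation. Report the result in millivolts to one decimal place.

30.6 mV

Vm = 59.8 · log₁₀[(Σ P·[cation]ₒ + Σ P·[anion]ᵢ) / (Σ P·[cation]ᵢ + Σ P·[anion]ₒ)]
Numerator = 1×9.76 + 17×119 + 0.4×19.4 = 2041
Denominator = 1×102 + 17×28.7 + 0.4×97.9 = 629.1
Vm = 59.8 · log₁₀(3.2438) = 59.8 × (0.5110) = 30.56 mV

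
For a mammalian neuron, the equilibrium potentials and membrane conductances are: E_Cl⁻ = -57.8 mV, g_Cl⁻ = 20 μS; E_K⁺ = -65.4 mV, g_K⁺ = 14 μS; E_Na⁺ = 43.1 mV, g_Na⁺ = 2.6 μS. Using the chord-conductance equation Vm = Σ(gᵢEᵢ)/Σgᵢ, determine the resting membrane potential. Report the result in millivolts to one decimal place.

Σ gᵢEᵢ = 20·(-57.8) + 14·(-65.4) + 2.6·(43.1) = -1959.54
Σ gᵢ = 20 + 14 + 2.6 = 36.6
Vm = -1959.54 / 36.6 = -53.54 mV

-53.5 mV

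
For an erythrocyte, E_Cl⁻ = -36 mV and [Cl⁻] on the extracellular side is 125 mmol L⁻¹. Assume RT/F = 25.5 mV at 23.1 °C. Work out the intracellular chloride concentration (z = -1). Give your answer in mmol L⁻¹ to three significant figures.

Nernst: E = (25.5/-1) · ln([out]/[in]), so ln([out]/[in]) = -36.0 × -1 / 25.5 = 1.4118.
[out]/[in] = e^(1.4118) = 4.103.
[in] = 125 / 4.103 = 30.46 mmol L⁻¹.

30.5 mmol L⁻¹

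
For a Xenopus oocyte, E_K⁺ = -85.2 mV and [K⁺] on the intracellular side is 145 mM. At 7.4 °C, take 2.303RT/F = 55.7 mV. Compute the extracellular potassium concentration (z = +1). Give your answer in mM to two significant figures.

4.3 mM

Nernst: E = (55.7/1) · log₁₀([out]/[in]), so log₁₀([out]/[in]) = -85.2 × 1 / 55.7 = -1.5296.
[out]/[in] = 10^(-1.5296) = 0.02954.
[out] = 0.02954 × 145 = 4.283 mM.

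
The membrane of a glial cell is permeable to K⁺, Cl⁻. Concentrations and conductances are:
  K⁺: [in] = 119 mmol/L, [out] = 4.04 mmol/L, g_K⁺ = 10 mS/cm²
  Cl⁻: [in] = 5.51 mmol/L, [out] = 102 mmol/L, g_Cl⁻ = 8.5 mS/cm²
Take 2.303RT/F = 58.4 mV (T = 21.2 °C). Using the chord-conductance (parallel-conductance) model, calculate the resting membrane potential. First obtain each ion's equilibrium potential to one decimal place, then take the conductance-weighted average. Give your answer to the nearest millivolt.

E_K⁺ = (58.4/1)·log₁₀(4.04/119) = -85.8 mV
E_Cl⁻ = (58.4/-1)·log₁₀(102/5.51) = -74.0 mV
Vm = (Σ gᵢEᵢ)/(Σ gᵢ) = (10·-85.8 + 8.5·-74.0) / (10 + 8.5)
= -1487.00 / 18.5 = -80.38 mV

-80 mV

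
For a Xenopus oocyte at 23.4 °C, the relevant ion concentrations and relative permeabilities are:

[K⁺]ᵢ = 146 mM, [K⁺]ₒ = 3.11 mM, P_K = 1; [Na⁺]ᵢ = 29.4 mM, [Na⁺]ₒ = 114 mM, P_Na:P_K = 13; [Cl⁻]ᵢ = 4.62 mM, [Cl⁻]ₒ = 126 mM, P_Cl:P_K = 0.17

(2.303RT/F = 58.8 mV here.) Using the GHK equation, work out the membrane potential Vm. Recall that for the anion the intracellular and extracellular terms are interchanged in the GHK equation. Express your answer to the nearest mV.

Vm = 58.8 · log₁₀[(Σ P·[cation]ₒ + Σ P·[anion]ᵢ) / (Σ P·[cation]ᵢ + Σ P·[anion]ₒ)]
Numerator = 1×3.11 + 13×114 + 0.17×4.62 = 1486
Denominator = 1×146 + 13×29.4 + 0.17×126 = 549.6
Vm = 58.8 · log₁₀(2.7035) = 58.8 × (0.4319) = 25.40 mV

25 mV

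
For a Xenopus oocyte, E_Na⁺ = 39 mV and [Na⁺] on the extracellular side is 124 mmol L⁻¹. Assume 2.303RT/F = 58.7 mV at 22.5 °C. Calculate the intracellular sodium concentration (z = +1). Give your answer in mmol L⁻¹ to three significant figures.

26.9 mmol L⁻¹

Nernst: E = (58.7/1) · log₁₀([out]/[in]), so log₁₀([out]/[in]) = 39.0 × 1 / 58.7 = 0.6644.
[out]/[in] = 10^(0.6644) = 4.617.
[in] = 124 / 4.617 = 26.86 mmol L⁻¹.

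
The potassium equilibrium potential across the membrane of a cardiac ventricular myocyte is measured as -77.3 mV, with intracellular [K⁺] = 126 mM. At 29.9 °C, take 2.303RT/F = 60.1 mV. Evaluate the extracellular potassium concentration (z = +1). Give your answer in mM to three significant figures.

6.52 mM

Nernst: E = (60.1/1) · log₁₀([out]/[in]), so log₁₀([out]/[in]) = -77.3 × 1 / 60.1 = -1.2862.
[out]/[in] = 10^(-1.2862) = 0.05174.
[out] = 0.05174 × 126 = 6.519 mM.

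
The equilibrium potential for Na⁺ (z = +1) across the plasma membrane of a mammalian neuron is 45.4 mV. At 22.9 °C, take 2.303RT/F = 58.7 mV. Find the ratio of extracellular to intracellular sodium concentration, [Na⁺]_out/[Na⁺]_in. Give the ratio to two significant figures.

log₁₀([out]/[in]) = E·z/(58.7) = 45.4 × 1 / 58.7 = 0.7734
[out]/[in] = 10^(0.7734) = 5.935

5.9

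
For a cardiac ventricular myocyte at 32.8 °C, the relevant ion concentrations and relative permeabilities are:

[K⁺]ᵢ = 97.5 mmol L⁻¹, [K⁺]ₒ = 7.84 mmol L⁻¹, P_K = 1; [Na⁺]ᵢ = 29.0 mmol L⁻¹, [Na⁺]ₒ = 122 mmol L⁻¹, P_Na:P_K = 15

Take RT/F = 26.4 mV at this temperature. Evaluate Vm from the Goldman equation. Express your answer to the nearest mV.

33 mV

Vm = 26.4 · ln[(Σ P·[cation]ₒ + Σ P·[anion]ᵢ) / (Σ P·[cation]ᵢ + Σ P·[anion]ₒ)]
Numerator = 1×7.84 + 15×122 = 1838
Denominator = 1×97.5 + 15×29.0 = 532.5
Vm = 26.4 · ln(3.4513) = 26.4 × (1.2388) = 32.70 mV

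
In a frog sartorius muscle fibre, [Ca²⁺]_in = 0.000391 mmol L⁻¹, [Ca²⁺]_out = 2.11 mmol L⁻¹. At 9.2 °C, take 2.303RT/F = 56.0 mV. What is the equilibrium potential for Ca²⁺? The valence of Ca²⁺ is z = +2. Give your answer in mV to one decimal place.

104.5 mV

E = (56.0/z) · log₁₀([Ca²⁺]_out/[Ca²⁺]_in) with z = +2.
= (56.0/2) · log₁₀(2.11/0.000391) = 28.00 · log₁₀(5396)
= 28.00 · (3.7321) = 104.50 mV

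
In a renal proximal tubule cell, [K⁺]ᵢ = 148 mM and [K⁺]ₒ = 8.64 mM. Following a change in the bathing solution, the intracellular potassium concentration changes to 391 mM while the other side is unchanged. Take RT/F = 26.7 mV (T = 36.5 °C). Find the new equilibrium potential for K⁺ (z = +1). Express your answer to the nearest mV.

-102 mV

After the shift: [K⁺]_out = 8.64, [K⁺]_in = 391 mM.
E_new = (26.7/1)·ln(8.64/391) = 26.70 · (-3.8123) = -101.79 mV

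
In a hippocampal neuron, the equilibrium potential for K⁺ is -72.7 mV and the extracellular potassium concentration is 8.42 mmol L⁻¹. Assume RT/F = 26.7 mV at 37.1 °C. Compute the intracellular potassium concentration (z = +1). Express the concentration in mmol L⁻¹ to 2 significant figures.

Nernst: E = (26.7/1) · ln([out]/[in]), so ln([out]/[in]) = -72.7 × 1 / 26.7 = -2.7228.
[out]/[in] = e^(-2.7228) = 0.06569.
[in] = 8.42 / 0.06569 = 128.2 mmol L⁻¹.

130 mmol L⁻¹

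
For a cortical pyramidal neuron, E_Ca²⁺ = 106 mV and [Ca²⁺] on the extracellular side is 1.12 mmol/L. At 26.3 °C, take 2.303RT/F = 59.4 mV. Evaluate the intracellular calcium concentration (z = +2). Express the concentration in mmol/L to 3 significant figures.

Nernst: E = (59.4/2) · log₁₀([out]/[in]), so log₁₀([out]/[in]) = 106.0 × 2 / 59.4 = 3.5690.
[out]/[in] = 10^(3.5690) = 3707.
[in] = 1.12 / 3707 = 0.0003021 mmol/L.

0.000302 mmol/L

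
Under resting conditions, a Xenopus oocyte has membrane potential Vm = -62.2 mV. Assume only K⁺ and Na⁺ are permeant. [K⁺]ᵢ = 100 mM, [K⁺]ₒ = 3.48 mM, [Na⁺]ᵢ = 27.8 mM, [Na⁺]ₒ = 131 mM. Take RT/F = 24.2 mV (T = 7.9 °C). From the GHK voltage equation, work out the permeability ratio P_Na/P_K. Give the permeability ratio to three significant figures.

0.0324

Let α = P_Na/P_K. GHK: Vm = 24.2·ln[(Kₒ + α·Naₒ)/(Kᵢ + α·Naᵢ)].
e^(Vm/24.2) = e^(-62.2/24.2) = 0.076517
So 0.076517·(Kᵢ + α·Naᵢ) = Kₒ + α·Naₒ → α = (0.076517·100.0 − 3.48) / (131.0 − 0.076517·27.8)
α = (7.652 − 3.48) / (131.0 − 2.127) = 4.172/128.9 = 0.03237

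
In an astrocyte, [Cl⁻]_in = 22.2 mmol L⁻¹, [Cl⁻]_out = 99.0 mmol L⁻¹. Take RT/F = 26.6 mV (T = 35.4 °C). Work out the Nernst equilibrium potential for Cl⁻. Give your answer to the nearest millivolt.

-40 mV

E = (26.6/z) · ln([Cl⁻]_out/[Cl⁻]_in) with z = -1.
For an anion, dividing by z = -1 reverses the sign.
= (26.6/-1) · ln(99.0/22.2) = -26.60 · ln(4.459)
= -26.60 · (1.4950) = -39.77 mV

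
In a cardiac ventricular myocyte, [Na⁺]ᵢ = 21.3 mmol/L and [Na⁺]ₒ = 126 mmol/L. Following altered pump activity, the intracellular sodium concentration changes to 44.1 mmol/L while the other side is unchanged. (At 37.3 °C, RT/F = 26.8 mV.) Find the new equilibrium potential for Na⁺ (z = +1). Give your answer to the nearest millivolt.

After the shift: [Na⁺]_out = 126, [Na⁺]_in = 44.1 mmol/L.
E_new = (26.8/1)·ln(126/44.1) = 26.80 · (1.0498) = 28.14 mV

28 mV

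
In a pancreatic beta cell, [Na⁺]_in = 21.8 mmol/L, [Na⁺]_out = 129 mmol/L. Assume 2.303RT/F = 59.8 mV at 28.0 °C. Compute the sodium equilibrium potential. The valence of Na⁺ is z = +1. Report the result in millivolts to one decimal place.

E = (59.8/z) · log₁₀([Na⁺]_out/[Na⁺]_in) with z = +1.
= (59.8/1) · log₁₀(129/21.8) = 59.80 · log₁₀(5.917)
= 59.80 · (0.7721) = 46.17 mV

46.2 mV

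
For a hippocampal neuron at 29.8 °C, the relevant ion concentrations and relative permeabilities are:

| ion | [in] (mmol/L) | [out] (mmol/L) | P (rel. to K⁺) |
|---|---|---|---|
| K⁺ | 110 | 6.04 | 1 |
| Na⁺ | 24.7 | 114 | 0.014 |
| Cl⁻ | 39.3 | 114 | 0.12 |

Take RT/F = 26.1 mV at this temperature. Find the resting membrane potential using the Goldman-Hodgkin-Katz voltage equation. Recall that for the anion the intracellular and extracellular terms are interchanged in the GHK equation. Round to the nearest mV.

-60 mV

Vm = 26.1 · ln[(Σ P·[cation]ₒ + Σ P·[anion]ᵢ) / (Σ P·[cation]ᵢ + Σ P·[anion]ₒ)]
Numerator = 1×6.04 + 0.014×114 + 0.12×39.3 = 12.35
Denominator = 1×110 + 0.014×24.7 + 0.12×114 = 124
Vm = 26.1 · ln(0.099592) = 26.1 × (-2.3067) = -60.20 mV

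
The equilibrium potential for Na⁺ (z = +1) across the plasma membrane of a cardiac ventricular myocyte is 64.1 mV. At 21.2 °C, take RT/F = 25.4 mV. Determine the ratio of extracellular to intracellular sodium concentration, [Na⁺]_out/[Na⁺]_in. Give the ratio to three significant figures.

12.5

ln([out]/[in]) = E·z/(25.4) = 64.1 × 1 / 25.4 = 2.5236
[out]/[in] = e^(2.5236) = 12.47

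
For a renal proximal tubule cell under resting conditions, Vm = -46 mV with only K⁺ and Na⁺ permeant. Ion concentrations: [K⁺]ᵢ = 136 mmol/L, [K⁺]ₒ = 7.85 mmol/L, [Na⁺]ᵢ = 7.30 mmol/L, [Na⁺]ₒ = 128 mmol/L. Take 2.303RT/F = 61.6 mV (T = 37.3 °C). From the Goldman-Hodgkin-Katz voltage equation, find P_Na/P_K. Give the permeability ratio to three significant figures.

Let α = P_Na/P_K. GHK: Vm = 61.6·log₁₀[(Kₒ + α·Naₒ)/(Kᵢ + α·Naᵢ)].
10^(Vm/61.6) = 10^(-46.0/61.6) = 0.17916
So 0.17916·(Kᵢ + α·Naᵢ) = Kₒ + α·Naₒ → α = (0.17916·136.0 − 7.85) / (128.0 − 0.17916·7.3)
α = (24.37 − 7.85) / (128.0 − 1.308) = 16.52/126.7 = 0.1304

0.130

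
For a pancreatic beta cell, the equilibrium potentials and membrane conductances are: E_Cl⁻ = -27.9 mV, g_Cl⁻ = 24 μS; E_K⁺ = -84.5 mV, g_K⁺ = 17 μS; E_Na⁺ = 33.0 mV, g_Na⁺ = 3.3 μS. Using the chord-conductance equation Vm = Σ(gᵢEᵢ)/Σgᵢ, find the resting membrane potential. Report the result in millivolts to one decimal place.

Σ gᵢEᵢ = 24·(-27.9) + 17·(-84.5) + 3.3·(33.0) = -1997.20
Σ gᵢ = 24 + 17 + 3.3 = 44.3
Vm = -1997.20 / 44.3 = -45.08 mV

-45.1 mV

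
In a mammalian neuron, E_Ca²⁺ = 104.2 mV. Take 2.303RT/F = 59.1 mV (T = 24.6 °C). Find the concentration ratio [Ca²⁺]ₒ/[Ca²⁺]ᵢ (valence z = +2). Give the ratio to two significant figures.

3400

log₁₀([out]/[in]) = E·z/(59.1) = 104.2 × 2 / 59.1 = 3.5262
[out]/[in] = 10^(3.5262) = 3359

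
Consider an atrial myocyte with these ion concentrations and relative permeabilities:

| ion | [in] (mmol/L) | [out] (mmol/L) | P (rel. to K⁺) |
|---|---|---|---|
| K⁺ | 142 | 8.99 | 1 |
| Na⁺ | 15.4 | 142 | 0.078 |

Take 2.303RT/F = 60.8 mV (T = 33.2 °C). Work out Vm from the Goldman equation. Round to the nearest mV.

-52 mV

Vm = 60.8 · log₁₀[(Σ P·[cation]ₒ + Σ P·[anion]ᵢ) / (Σ P·[cation]ᵢ + Σ P·[anion]ₒ)]
Numerator = 1×8.99 + 0.078×142 = 20.07
Denominator = 1×142 + 0.078×15.4 = 143.2
Vm = 60.8 · log₁₀(0.14012) = 60.8 × (-0.8535) = -51.89 mV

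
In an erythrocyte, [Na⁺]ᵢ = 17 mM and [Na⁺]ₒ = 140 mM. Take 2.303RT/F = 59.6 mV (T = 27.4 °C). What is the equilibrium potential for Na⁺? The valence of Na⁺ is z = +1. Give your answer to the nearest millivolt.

55 mV

E = (59.6/z) · log₁₀([Na⁺]_out/[Na⁺]_in) with z = +1.
= (59.6/1) · log₁₀(140/17) = 59.60 · log₁₀(8.235)
= 59.60 · (0.9157) = 54.57 mV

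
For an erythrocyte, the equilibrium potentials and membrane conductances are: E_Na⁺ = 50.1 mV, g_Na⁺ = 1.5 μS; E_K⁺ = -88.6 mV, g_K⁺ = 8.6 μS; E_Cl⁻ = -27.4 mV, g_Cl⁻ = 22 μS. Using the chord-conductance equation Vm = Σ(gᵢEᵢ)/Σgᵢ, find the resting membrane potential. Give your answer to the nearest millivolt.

Σ gᵢEᵢ = 1.5·(50.1) + 8.6·(-88.6) + 22·(-27.4) = -1289.61
Σ gᵢ = 1.5 + 8.6 + 22 = 32.1
Vm = -1289.61 / 32.1 = -40.17 mV

-40 mV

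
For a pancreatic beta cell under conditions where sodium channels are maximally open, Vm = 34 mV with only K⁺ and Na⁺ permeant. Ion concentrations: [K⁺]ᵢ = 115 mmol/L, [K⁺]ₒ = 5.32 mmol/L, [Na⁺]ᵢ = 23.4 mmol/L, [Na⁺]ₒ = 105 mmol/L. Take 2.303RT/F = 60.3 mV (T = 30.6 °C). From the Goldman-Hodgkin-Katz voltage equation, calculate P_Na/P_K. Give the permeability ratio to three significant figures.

Let α = P_Na/P_K. GHK: Vm = 60.3·log₁₀[(Kₒ + α·Naₒ)/(Kᵢ + α·Naᵢ)].
10^(Vm/60.3) = 10^(34.0/60.3) = 3.6631
So 3.6631·(Kᵢ + α·Naᵢ) = Kₒ + α·Naₒ → α = (3.6631·115.0 − 5.32) / (105.0 − 3.6631·23.4)
α = (421.3 − 5.32) / (105.0 − 85.72) = 415.9/19.28 = 21.57

21.6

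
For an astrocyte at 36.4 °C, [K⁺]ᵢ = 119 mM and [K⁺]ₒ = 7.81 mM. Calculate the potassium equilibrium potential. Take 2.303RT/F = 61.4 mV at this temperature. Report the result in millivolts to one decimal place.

-72.6 mV

E = (61.4/z) · log₁₀([K⁺]_out/[K⁺]_in) with z = +1.
= (61.4/1) · log₁₀(7.81/119) = 61.40 · log₁₀(0.06563)
= 61.40 · (-1.1829) = -72.63 mV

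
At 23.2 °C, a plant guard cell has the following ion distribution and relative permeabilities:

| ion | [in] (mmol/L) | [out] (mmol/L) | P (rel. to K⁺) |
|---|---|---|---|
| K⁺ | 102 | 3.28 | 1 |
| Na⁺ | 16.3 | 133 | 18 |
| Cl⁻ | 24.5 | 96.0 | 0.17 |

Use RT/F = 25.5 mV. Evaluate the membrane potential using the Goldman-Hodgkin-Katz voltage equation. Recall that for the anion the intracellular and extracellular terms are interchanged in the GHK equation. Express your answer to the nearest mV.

45 mV

Vm = 25.5 · ln[(Σ P·[cation]ₒ + Σ P·[anion]ᵢ) / (Σ P·[cation]ᵢ + Σ P·[anion]ₒ)]
Numerator = 1×3.28 + 18×133 + 0.17×24.5 = 2401
Denominator = 1×102 + 18×16.3 + 0.17×96.0 = 411.7
Vm = 25.5 · ln(5.8327) = 25.5 × (1.7635) = 44.97 mV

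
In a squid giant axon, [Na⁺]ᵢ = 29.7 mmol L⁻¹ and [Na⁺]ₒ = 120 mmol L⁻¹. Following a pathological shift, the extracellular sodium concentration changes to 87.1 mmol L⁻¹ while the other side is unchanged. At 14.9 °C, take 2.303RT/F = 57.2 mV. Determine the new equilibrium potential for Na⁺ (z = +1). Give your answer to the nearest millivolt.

27 mV

After the shift: [Na⁺]_out = 87.1, [Na⁺]_in = 29.7 mmol L⁻¹.
E_new = (57.2/1)·log₁₀(87.1/29.7) = 57.20 · (0.4673) = 26.73 mV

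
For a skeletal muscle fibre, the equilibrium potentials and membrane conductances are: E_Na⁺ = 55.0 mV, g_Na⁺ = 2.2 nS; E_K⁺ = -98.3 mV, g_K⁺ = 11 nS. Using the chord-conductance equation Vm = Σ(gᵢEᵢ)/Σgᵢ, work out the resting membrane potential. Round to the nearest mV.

-73 mV

Σ gᵢEᵢ = 2.2·(55.0) + 11·(-98.3) = -960.30
Σ gᵢ = 2.2 + 11 = 13.2
Vm = -960.30 / 13.2 = -72.75 mV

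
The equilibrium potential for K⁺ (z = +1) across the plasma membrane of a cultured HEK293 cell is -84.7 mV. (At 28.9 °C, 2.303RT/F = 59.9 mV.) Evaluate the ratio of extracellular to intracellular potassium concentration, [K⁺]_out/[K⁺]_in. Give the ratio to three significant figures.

0.0385

log₁₀([out]/[in]) = E·z/(59.9) = -84.7 × 1 / 59.9 = -1.4140
[out]/[in] = 10^(-1.4140) = 0.03855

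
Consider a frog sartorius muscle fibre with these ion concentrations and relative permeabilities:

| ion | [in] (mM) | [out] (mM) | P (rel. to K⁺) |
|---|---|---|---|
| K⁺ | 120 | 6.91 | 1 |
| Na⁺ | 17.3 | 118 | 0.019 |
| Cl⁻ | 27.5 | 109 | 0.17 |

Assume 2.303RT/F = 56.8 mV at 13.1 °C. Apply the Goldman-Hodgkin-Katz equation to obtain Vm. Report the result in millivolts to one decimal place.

-56.9 mV

Vm = 56.8 · log₁₀[(Σ P·[cation]ₒ + Σ P·[anion]ᵢ) / (Σ P·[cation]ᵢ + Σ P·[anion]ₒ)]
Numerator = 1×6.91 + 0.019×118 + 0.17×27.5 = 13.83
Denominator = 1×120 + 0.019×17.3 + 0.17×109 = 138.9
Vm = 56.8 · log₁₀(0.099576) = 56.8 × (-1.0018) = -56.90 mV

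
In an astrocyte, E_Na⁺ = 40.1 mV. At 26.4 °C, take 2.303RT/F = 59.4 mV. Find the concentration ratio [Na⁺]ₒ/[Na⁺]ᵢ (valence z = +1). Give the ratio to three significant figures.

log₁₀([out]/[in]) = E·z/(59.4) = 40.1 × 1 / 59.4 = 0.6751
[out]/[in] = 10^(0.6751) = 4.732

4.73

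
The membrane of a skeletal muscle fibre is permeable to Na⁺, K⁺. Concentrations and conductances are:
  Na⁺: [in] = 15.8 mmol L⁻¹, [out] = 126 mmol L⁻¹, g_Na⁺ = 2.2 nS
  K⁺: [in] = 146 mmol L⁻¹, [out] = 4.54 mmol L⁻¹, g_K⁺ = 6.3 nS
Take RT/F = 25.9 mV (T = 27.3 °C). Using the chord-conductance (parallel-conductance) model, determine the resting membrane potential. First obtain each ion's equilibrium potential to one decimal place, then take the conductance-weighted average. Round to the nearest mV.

E_Na⁺ = (25.9/1)·ln(126/15.8) = 53.8 mV
E_K⁺ = (25.9/1)·ln(4.54/146) = -89.9 mV
Vm = (Σ gᵢEᵢ)/(Σ gᵢ) = (2.2·53.8 + 6.3·-89.9) / (2.2 + 6.3)
= -448.01 / 8.5 = -52.71 mV

-53 mV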